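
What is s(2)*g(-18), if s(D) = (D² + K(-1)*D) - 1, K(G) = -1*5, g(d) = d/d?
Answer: -7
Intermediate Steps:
g(d) = 1
K(G) = -5
s(D) = -1 + D² - 5*D (s(D) = (D² - 5*D) - 1 = -1 + D² - 5*D)
s(2)*g(-18) = (-1 + 2² - 5*2)*1 = (-1 + 4 - 10)*1 = -7*1 = -7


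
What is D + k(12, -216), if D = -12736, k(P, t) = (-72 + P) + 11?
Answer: -12785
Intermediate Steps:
k(P, t) = -61 + P
D + k(12, -216) = -12736 + (-61 + 12) = -12736 - 49 = -12785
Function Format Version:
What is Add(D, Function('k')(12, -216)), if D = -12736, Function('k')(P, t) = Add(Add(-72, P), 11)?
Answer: -12785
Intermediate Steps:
Function('k')(P, t) = Add(-61, P)
Add(D, Function('k')(12, -216)) = Add(-12736, Add(-61, 12)) = Add(-12736, -49) = -12785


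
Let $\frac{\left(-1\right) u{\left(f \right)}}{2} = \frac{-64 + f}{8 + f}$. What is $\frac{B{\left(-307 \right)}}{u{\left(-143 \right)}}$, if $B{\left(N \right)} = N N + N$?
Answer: $- \frac{704565}{23} \approx -30633.0$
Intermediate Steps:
$B{\left(N \right)} = N + N^{2}$ ($B{\left(N \right)} = N^{2} + N = N + N^{2}$)
$u{\left(f \right)} = - \frac{2 \left(-64 + f\right)}{8 + f}$ ($u{\left(f \right)} = - 2 \frac{-64 + f}{8 + f} = - \frac{2 \left(-64 + f\right)}{8 + f}$)
$\frac{B{\left(-307 \right)}}{u{\left(-143 \right)}} = \frac{\left(-307\right) \left(1 - 307\right)}{2 \frac{1}{8 - 143} \left(64 - -143\right)} = \frac{\left(-307\right) \left(-306\right)}{2 \frac{1}{-135} \left(64 + 143\right)} = \frac{93942}{2 \left(- \frac{1}{135}\right) 207} = \frac{93942}{- \frac{46}{15}} = 93942 \left(- \frac{15}{46}\right) = - \frac{704565}{23}$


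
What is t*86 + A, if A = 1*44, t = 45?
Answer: 3914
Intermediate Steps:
A = 44
t*86 + A = 45*86 + 44 = 3870 + 44 = 3914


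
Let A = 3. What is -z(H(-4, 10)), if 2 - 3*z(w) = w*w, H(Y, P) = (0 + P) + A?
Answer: 167/3 ≈ 55.667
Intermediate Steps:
H(Y, P) = 3 + P (H(Y, P) = (0 + P) + 3 = P + 3 = 3 + P)
z(w) = ⅔ - w²/3 (z(w) = ⅔ - w*w/3 = ⅔ - w²/3)
-z(H(-4, 10)) = -(⅔ - (3 + 10)²/3) = -(⅔ - ⅓*13²) = -(⅔ - ⅓*169) = -(⅔ - 169/3) = -1*(-167/3) = 167/3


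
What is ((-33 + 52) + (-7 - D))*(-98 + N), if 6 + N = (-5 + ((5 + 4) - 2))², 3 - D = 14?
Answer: -2300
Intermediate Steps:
D = -11 (D = 3 - 1*14 = 3 - 14 = -11)
N = -2 (N = -6 + (-5 + ((5 + 4) - 2))² = -6 + (-5 + (9 - 2))² = -6 + (-5 + 7)² = -6 + 2² = -6 + 4 = -2)
((-33 + 52) + (-7 - D))*(-98 + N) = ((-33 + 52) + (-7 - 1*(-11)))*(-98 - 2) = (19 + (-7 + 11))*(-100) = (19 + 4)*(-100) = 23*(-100) = -2300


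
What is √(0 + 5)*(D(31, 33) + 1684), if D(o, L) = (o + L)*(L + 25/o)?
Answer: 119276*√5/31 ≈ 8603.5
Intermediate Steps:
D(o, L) = (L + o)*(L + 25/o)
√(0 + 5)*(D(31, 33) + 1684) = √(0 + 5)*((25 + 33² + 33*31 + 25*33/31) + 1684) = √5*((25 + 1089 + 1023 + 25*33*(1/31)) + 1684) = √5*((25 + 1089 + 1023 + 825/31) + 1684) = √5*(67072/31 + 1684) = √5*(119276/31) = 119276*√5/31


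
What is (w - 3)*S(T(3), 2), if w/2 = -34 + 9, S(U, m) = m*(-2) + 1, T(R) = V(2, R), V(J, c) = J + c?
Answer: 159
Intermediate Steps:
T(R) = 2 + R
S(U, m) = 1 - 2*m (S(U, m) = -2*m + 1 = 1 - 2*m)
w = -50 (w = 2*(-34 + 9) = 2*(-25) = -50)
(w - 3)*S(T(3), 2) = (-50 - 3)*(1 - 2*2) = -53*(1 - 4) = -53*(-3) = 159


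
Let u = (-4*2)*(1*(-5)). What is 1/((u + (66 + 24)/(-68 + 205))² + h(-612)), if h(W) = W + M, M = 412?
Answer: 18769/27271100 ≈ 0.00068824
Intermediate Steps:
h(W) = 412 + W (h(W) = W + 412 = 412 + W)
u = 40 (u = -8*(-5) = 40)
1/((u + (66 + 24)/(-68 + 205))² + h(-612)) = 1/((40 + (66 + 24)/(-68 + 205))² + (412 - 612)) = 1/((40 + 90/137)² - 200) = 1/((5570/137)² - 200) = 1/(31024900/18769 - 200) = 1/(27271100/18769) = 18769/27271100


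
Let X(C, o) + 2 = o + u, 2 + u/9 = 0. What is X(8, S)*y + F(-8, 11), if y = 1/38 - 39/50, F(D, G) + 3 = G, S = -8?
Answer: 13824/475 ≈ 29.103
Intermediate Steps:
u = -18 (u = -18 + 9*0 = -18 + 0 = -18)
F(D, G) = -3 + G
X(C, o) = -20 + o (X(C, o) = -2 + (o - 18) = -2 + (-18 + o) = -20 + o)
y = -358/475 (y = 1*(1/38) - 39*1/50 = 1/38 - 39/50 = -358/475 ≈ -0.75368)
X(8, S)*y + F(-8, 11) = (-20 - 8)*(-358/475) + (-3 + 11) = -28*(-358/475) + 8 = 10024/475 + 8 = 13824/475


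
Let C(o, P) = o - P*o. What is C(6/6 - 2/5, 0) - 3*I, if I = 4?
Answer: -57/5 ≈ -11.400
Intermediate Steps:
C(o, P) = o - P*o
C(6/6 - 2/5, 0) - 3*I = (6/6 - 2/5)*(1 - 1*0) - 3*4 = (6*(⅙) - 2*⅕)*(1 + 0) - 12 = (1 - ⅖)*1 - 12 = (⅗)*1 - 12 = ⅗ - 12 = -57/5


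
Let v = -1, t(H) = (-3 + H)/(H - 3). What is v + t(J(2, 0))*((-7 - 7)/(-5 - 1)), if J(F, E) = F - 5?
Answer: 4/3 ≈ 1.3333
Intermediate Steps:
J(F, E) = -5 + F
t(H) = 1 (t(H) = (-3 + H)/(-3 + H) = 1)
v + t(J(2, 0))*((-7 - 7)/(-5 - 1)) = -1 + 1*((-7 - 7)/(-5 - 1)) = -1 + 1*(-14/(-6)) = -1 + 1*(-14*(-⅙)) = -1 + 1*(7/3) = -1 + 7/3 = 4/3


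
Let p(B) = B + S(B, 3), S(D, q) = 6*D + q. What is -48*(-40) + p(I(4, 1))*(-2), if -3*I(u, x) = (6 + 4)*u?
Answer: 6302/3 ≈ 2100.7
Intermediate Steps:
I(u, x) = -10*u/3 (I(u, x) = -(6 + 4)*u/3 = -10*u/3)
S(D, q) = q + 6*D
p(B) = 3 + 7*B (p(B) = B + (3 + 6*B) = 3 + 7*B)
-48*(-40) + p(I(4, 1))*(-2) = -48*(-40) + (3 + 7*(-10/3*4))*(-2) = 1920 + (3 + 7*(-40/3))*(-2) = 1920 + (3 - 280/3)*(-2) = 1920 - 271/3*(-2) = 1920 + 542/3 = 6302/3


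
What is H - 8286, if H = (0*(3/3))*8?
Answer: -8286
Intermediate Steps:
H = 0 (H = (0*(3*(1/3)))*8 = (0*1)*8 = 0*8 = 0)
H - 8286 = 0 - 8286 = -8286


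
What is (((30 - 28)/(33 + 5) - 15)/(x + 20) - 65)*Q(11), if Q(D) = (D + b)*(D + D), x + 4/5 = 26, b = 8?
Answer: -3085830/113 ≈ -27308.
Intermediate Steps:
x = 126/5 (x = -4/5 + 26 = 126/5 ≈ 25.200)
Q(D) = 2*D*(8 + D) (Q(D) = (D + 8)*(D + D) = (8 + D)*(2*D) = 2*D*(8 + D))
(((30 - 28)/(33 + 5) - 15)/(x + 20) - 65)*Q(11) = (((30 - 28)/(33 + 5) - 15)/(126/5 + 20) - 65)*(2*11*(8 + 11)) = ((2/38 - 15)/(226/5) - 65)*(2*11*19) = ((2*(1/38) - 15)*(5/226) - 65)*418 = ((1/19 - 15)*(5/226) - 65)*418 = (-284/19*5/226 - 65)*418 = (-710/2147 - 65)*418 = -140265/2147*418 = -3085830/113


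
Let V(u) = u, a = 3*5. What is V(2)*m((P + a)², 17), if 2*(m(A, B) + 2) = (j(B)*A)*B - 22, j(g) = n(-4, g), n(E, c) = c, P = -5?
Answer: 28874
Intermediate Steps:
j(g) = g
a = 15
m(A, B) = -13 + A*B²/2 (m(A, B) = -2 + ((B*A)*B - 22)/2 = -2 + ((A*B)*B - 22)/2 = -2 + (A*B² - 22)/2 = -2 + (-22 + A*B²)/2 = -2 + (-11 + A*B²/2) = -13 + A*B²/2)
V(2)*m((P + a)², 17) = 2*(-13 + (½)*(-5 + 15)²*17²) = 2*(-13 + (½)*10²*289) = 2*(-13 + (½)*100*289) = 2*(-13 + 14450) = 2*14437 = 28874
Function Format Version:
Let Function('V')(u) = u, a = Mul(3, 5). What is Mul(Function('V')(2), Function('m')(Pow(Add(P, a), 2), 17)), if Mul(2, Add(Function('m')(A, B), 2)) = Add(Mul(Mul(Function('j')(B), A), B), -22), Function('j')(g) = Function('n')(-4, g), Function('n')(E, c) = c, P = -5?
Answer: 28874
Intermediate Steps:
Function('j')(g) = g
a = 15
Function('m')(A, B) = Add(-13, Mul(Rational(1, 2), A, Pow(B, 2))) (Function('m')(A, B) = Add(-2, Mul(Rational(1, 2), Add(Mul(Mul(B, A), B), -22))) = Add(-2, Mul(Rational(1, 2), Add(Mul(Mul(A, B), B), -22))) = Add(-2, Mul(Rational(1, 2), Add(Mul(A, Pow(B, 2)), -22))) = Add(-2, Mul(Rational(1, 2), Add(-22, Mul(A, Pow(B, 2))))) = Add(-2, Add(-11, Mul(Rational(1, 2), A, Pow(B, 2)))) = Add(-13, Mul(Rational(1, 2), A, Pow(B, 2))))
Mul(Function('V')(2), Function('m')(Pow(Add(P, a), 2), 17)) = Mul(2, Add(-13, Mul(Rational(1, 2), Pow(Add(-5, 15), 2), Pow(17, 2)))) = Mul(2, Add(-13, Mul(Rational(1, 2), Pow(10, 2), 289))) = Mul(2, Add(-13, Mul(Rational(1, 2), 100, 289))) = Mul(2, Add(-13, 14450)) = Mul(2, 14437) = 28874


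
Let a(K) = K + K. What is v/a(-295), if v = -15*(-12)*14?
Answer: -252/59 ≈ -4.2712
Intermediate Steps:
a(K) = 2*K
v = 2520 (v = 180*14 = 2520)
v/a(-295) = 2520/((2*(-295))) = 2520/(-590) = 2520*(-1/590) = -252/59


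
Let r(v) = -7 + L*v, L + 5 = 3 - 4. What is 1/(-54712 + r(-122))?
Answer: -1/53987 ≈ -1.8523e-5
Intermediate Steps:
L = -6 (L = -5 + (3 - 4) = -5 - 1 = -6)
r(v) = -7 - 6*v
1/(-54712 + r(-122)) = 1/(-54712 + (-7 - 6*(-122))) = 1/(-54712 + (-7 + 732)) = 1/(-54712 + 725) = 1/(-53987) = -1/53987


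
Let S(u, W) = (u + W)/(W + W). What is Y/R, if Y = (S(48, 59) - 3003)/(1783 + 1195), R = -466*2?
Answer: 354247/327508528 ≈ 0.0010816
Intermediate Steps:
S(u, W) = (W + u)/(2*W) (S(u, W) = (W + u)/((2*W)) = (W + u)*(1/(2*W)) = (W + u)/(2*W))
R = -932
Y = -354247/351404 (Y = ((½)*(59 + 48)/59 - 3003)/(1783 + 1195) = ((½)*(1/59)*107 - 3003)/2978 = (107/118 - 3003)*(1/2978) = -354247/118*1/2978 = -354247/351404 ≈ -1.0081)
Y/R = -354247/351404/(-932) = -354247/351404*(-1/932) = 354247/327508528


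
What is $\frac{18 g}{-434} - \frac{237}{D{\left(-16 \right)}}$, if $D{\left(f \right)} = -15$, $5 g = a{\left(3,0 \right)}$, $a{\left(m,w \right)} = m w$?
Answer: $\frac{79}{5} \approx 15.8$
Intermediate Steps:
$g = 0$ ($g = \frac{3 \cdot 0}{5} = \frac{1}{5} \cdot 0 = 0$)
$\frac{18 g}{-434} - \frac{237}{D{\left(-16 \right)}} = \frac{18 \cdot 0}{-434} - \frac{237}{-15} = 0 \left(- \frac{1}{434}\right) - - \frac{79}{5} = 0 + \frac{79}{5} = \frac{79}{5}$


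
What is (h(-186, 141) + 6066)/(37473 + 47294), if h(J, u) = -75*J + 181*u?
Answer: 45537/84767 ≈ 0.53720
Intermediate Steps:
(h(-186, 141) + 6066)/(37473 + 47294) = ((-75*(-186) + 181*141) + 6066)/(37473 + 47294) = ((13950 + 25521) + 6066)/84767 = (39471 + 6066)*(1/84767) = 45537*(1/84767) = 45537/84767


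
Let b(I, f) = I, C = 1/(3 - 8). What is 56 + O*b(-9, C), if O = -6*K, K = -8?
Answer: -376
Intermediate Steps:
C = -1/5 (C = 1/(-5) = -1/5 ≈ -0.20000)
O = 48 (O = -6*(-8) = 48)
56 + O*b(-9, C) = 56 + 48*(-9) = 56 - 432 = -376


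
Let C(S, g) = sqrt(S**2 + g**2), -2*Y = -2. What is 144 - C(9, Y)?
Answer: 144 - sqrt(82) ≈ 134.94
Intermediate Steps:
Y = 1 (Y = -1/2*(-2) = 1)
144 - C(9, Y) = 144 - sqrt(9**2 + 1**2) = 144 - sqrt(81 + 1) = 144 - sqrt(82)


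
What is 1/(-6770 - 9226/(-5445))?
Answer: -5445/36853424 ≈ -0.00014775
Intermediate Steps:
1/(-6770 - 9226/(-5445)) = 1/(-6770 - 9226*(-1/5445)) = 1/(-6770 + 9226/5445) = 1/(-36853424/5445) = -5445/36853424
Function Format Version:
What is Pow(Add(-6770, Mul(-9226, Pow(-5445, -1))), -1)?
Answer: Rational(-5445, 36853424) ≈ -0.00014775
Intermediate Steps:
Pow(Add(-6770, Mul(-9226, Pow(-5445, -1))), -1) = Pow(Add(-6770, Mul(-9226, Rational(-1, 5445))), -1) = Pow(Add(-6770, Rational(9226, 5445)), -1) = Pow(Rational(-36853424, 5445), -1) = Rational(-5445, 36853424)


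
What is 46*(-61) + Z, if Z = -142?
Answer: -2948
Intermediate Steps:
46*(-61) + Z = 46*(-61) - 142 = -2806 - 142 = -2948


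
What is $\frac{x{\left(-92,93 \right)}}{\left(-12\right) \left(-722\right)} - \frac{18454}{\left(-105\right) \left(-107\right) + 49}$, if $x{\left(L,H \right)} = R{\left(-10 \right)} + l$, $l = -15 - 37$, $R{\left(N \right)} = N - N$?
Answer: $- \frac{5014757}{3055143} \approx -1.6414$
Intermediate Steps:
$R{\left(N \right)} = 0$
$l = -52$ ($l = -15 - 37 = -52$)
$x{\left(L,H \right)} = -52$ ($x{\left(L,H \right)} = 0 - 52 = -52$)
$\frac{x{\left(-92,93 \right)}}{\left(-12\right) \left(-722\right)} - \frac{18454}{\left(-105\right) \left(-107\right) + 49} = - \frac{52}{\left(-12\right) \left(-722\right)} - \frac{18454}{\left(-105\right) \left(-107\right) + 49} = - \frac{52}{8664} - \frac{18454}{11235 + 49} = \left(-52\right) \frac{1}{8664} - \frac{18454}{11284} = - \frac{13}{2166} - \frac{9227}{5642} = - \frac{5014757}{3055143}$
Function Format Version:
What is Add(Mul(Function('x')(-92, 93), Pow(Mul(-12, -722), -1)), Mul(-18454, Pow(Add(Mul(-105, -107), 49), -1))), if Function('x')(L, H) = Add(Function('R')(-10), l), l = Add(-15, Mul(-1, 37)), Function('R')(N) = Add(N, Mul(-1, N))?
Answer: Rational(-5014757, 3055143) ≈ -1.6414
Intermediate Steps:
Function('R')(N) = 0
l = -52 (l = Add(-15, -37) = -52)
Function('x')(L, H) = -52 (Function('x')(L, H) = Add(0, -52) = -52)
Add(Mul(Function('x')(-92, 93), Pow(Mul(-12, -722), -1)), Mul(-18454, Pow(Add(Mul(-105, -107), 49), -1))) = Add(Mul(-52, Pow(Mul(-12, -722), -1)), Mul(-18454, Pow(Add(Mul(-105, -107), 49), -1))) = Add(Mul(-52, Pow(8664, -1)), Mul(-18454, Pow(Add(11235, 49), -1))) = Add(Mul(-52, Rational(1, 8664)), Mul(-18454, Pow(11284, -1))) = Add(Rational(-13, 2166), Mul(-18454, Rational(1, 11284))) = Add(Rational(-13, 2166), Rational(-9227, 5642)) = Rational(-5014757, 3055143)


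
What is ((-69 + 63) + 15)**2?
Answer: 81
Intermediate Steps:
((-69 + 63) + 15)**2 = (-6 + 15)**2 = 9**2 = 81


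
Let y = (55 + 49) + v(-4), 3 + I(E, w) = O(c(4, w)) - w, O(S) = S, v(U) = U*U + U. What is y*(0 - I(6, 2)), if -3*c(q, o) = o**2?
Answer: 2204/3 ≈ 734.67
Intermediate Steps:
c(q, o) = -o**2/3
v(U) = U + U**2 (v(U) = U**2 + U = U + U**2)
I(E, w) = -3 - w - w**2/3 (I(E, w) = -3 + (-w**2/3 - w) = -3 + (-w - w**2/3) = -3 - w - w**2/3)
y = 116 (y = (55 + 49) - 4*(1 - 4) = 104 - 4*(-3) = 104 + 12 = 116)
y*(0 - I(6, 2)) = 116*(0 - (-3 - 1*2 - 1/3*2**2)) = 116*(0 - (-3 - 2 - 1/3*4)) = 116*(0 - (-3 - 2 - 4/3)) = 116*(0 - 1*(-19/3)) = 116*(0 + 19/3) = 116*(19/3) = 2204/3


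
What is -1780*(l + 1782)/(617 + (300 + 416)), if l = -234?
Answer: -64080/31 ≈ -2067.1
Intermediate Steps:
-1780*(l + 1782)/(617 + (300 + 416)) = -1780*(-234 + 1782)/(617 + (300 + 416)) = -2755440/(617 + 716) = -2755440/1333 = -1780*36/31 = -64080/31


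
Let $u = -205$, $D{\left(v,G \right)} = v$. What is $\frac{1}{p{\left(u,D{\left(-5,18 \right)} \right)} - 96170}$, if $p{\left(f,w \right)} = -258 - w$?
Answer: $- \frac{1}{96423} \approx -1.0371 \cdot 10^{-5}$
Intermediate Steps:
$\frac{1}{p{\left(u,D{\left(-5,18 \right)} \right)} - 96170} = \frac{1}{\left(-258 - -5\right) - 96170} = \frac{1}{\left(-258 + 5\right) - 96170} = \frac{1}{-253 - 96170} = \frac{1}{-96423} = - \frac{1}{96423}$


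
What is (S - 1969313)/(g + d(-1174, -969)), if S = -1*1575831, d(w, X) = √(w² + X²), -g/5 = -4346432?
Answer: -77043636631040/472286775948363 + 3545144*√2317237/472286775948363 ≈ -0.16312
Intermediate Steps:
g = 21732160 (g = -5*(-4346432) = 21732160)
d(w, X) = √(X² + w²)
S = -1575831
(S - 1969313)/(g + d(-1174, -969)) = (-1575831 - 1969313)/(21732160 + √((-969)² + (-1174)²)) = -3545144/(21732160 + √(938961 + 1378276)) = -3545144/(21732160 + √2317237)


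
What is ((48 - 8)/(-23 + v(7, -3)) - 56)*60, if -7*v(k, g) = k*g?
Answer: -3480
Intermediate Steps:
v(k, g) = -g*k/7 (v(k, g) = -k*g/7 = -g*k/7)
((48 - 8)/(-23 + v(7, -3)) - 56)*60 = ((48 - 8)/(-23 - ⅐*(-3)*7) - 56)*60 = (40/(-23 + 3) - 56)*60 = (40/(-20) - 56)*60 = (40*(-1/20) - 56)*60 = (-2 - 56)*60 = -58*60 = -3480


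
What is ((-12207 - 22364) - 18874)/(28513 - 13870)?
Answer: -17815/4881 ≈ -3.6499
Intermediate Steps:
((-12207 - 22364) - 18874)/(28513 - 13870) = (-34571 - 18874)/14643 = -53445*1/14643 = -17815/4881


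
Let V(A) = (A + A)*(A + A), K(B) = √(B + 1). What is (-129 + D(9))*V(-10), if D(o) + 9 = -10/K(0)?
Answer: -59200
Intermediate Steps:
K(B) = √(1 + B)
V(A) = 4*A² (V(A) = (2*A)*(2*A) = 4*A²)
D(o) = -19 (D(o) = -9 - 10/√(1 + 0) = -9 - 10/(√1) = -9 - 10/1 = -9 - 10*1 = -9 - 10 = -19)
(-129 + D(9))*V(-10) = (-129 - 19)*(4*(-10)²) = -592*100 = -148*400 = -59200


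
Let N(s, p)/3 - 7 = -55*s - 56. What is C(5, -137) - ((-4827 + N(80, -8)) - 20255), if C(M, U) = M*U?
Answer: 37744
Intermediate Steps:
N(s, p) = -147 - 165*s (N(s, p) = 21 + 3*(-55*s - 56) = 21 + 3*(-56 - 55*s) = 21 + (-168 - 165*s) = -147 - 165*s)
C(5, -137) - ((-4827 + N(80, -8)) - 20255) = 5*(-137) - ((-4827 + (-147 - 165*80)) - 20255) = -685 - ((-4827 + (-147 - 13200)) - 20255) = -685 - ((-4827 - 13347) - 20255) = -685 - (-18174 - 20255) = -685 - 1*(-38429) = -685 + 38429 = 37744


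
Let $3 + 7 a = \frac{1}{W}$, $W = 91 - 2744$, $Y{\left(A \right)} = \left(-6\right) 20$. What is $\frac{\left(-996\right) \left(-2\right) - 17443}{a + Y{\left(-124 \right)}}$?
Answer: $\frac{286940521}{2236480} \approx 128.3$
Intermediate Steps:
$Y{\left(A \right)} = -120$
$W = -2653$ ($W = 91 - 2744 = -2653$)
$a = - \frac{7960}{18571}$ ($a = - \frac{3}{7} + \frac{1}{7 \left(-2653\right)} = - \frac{3}{7} + \frac{1}{7} \left(- \frac{1}{2653}\right) = - \frac{3}{7} - \frac{1}{18571} = - \frac{7960}{18571} \approx -0.42863$)
$\frac{\left(-996\right) \left(-2\right) - 17443}{a + Y{\left(-124 \right)}} = \frac{\left(-996\right) \left(-2\right) - 17443}{- \frac{7960}{18571} - 120} = \frac{1992 - 17443}{- \frac{2236480}{18571}} = \left(-15451\right) \left(- \frac{18571}{2236480}\right) = \frac{286940521}{2236480}$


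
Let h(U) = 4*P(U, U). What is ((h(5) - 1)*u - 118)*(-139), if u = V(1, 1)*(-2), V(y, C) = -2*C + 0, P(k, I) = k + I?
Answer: -5282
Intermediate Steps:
P(k, I) = I + k
V(y, C) = -2*C
h(U) = 8*U (h(U) = 4*(U + U) = 4*(2*U) = 8*U)
u = 4 (u = -2*1*(-2) = -2*(-2) = 4)
((h(5) - 1)*u - 118)*(-139) = ((8*5 - 1)*4 - 118)*(-139) = ((40 - 1)*4 - 118)*(-139) = (39*4 - 118)*(-139) = (156 - 118)*(-139) = 38*(-139) = -5282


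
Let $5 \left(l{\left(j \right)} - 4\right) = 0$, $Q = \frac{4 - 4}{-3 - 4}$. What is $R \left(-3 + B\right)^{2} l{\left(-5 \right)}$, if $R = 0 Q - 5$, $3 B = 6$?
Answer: $-20$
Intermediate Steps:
$Q = 0$ ($Q = \frac{0}{-7} = 0 \left(- \frac{1}{7}\right) = 0$)
$B = 2$ ($B = \frac{1}{3} \cdot 6 = 2$)
$l{\left(j \right)} = 4$ ($l{\left(j \right)} = 4 + \frac{1}{5} \cdot 0 = 4 + 0 = 4$)
$R = -5$ ($R = 0 \cdot 0 - 5 = 0 - 5 = -5$)
$R \left(-3 + B\right)^{2} l{\left(-5 \right)} = - 5 \left(-3 + 2\right)^{2} \cdot 4 = - 5 \left(-1\right)^{2} \cdot 4 = \left(-5\right) 1 \cdot 4 = \left(-5\right) 4 = -20$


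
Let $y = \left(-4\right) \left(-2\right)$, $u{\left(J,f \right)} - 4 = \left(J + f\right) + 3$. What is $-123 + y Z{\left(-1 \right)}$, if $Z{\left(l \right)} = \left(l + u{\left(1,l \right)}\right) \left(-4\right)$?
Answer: $-315$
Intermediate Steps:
$u{\left(J,f \right)} = 7 + J + f$ ($u{\left(J,f \right)} = 4 + \left(\left(J + f\right) + 3\right) = 4 + \left(3 + J + f\right) = 7 + J + f$)
$y = 8$
$Z{\left(l \right)} = -32 - 8 l$ ($Z{\left(l \right)} = \left(l + \left(7 + 1 + l\right)\right) \left(-4\right) = \left(l + \left(8 + l\right)\right) \left(-4\right) = \left(8 + 2 l\right) \left(-4\right) = -32 - 8 l$)
$-123 + y Z{\left(-1 \right)} = -123 + 8 \left(-32 - -8\right) = -123 + 8 \left(-32 + 8\right) = -123 + 8 \left(-24\right) = -123 - 192 = -315$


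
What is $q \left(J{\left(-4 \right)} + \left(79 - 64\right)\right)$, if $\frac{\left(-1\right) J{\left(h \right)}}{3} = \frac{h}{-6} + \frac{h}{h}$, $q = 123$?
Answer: $1230$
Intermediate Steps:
$J{\left(h \right)} = -3 + \frac{h}{2}$ ($J{\left(h \right)} = - 3 \left(\frac{h}{-6} + \frac{h}{h}\right) = - 3 \left(h \left(- \frac{1}{6}\right) + 1\right) = - 3 \left(- \frac{h}{6} + 1\right) = - 3 \left(1 - \frac{h}{6}\right) = -3 + \frac{h}{2}$)
$q \left(J{\left(-4 \right)} + \left(79 - 64\right)\right) = 123 \left(\left(-3 + \frac{1}{2} \left(-4\right)\right) + \left(79 - 64\right)\right) = 123 \left(\left(-3 - 2\right) + \left(79 - 64\right)\right) = 123 \left(-5 + 15\right) = 123 \cdot 10 = 1230$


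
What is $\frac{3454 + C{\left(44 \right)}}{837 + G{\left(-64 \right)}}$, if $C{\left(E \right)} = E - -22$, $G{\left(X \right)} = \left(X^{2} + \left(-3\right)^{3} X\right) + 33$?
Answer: $\frac{1760}{3347} \approx 0.52584$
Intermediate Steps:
$G{\left(X \right)} = 33 + X^{2} - 27 X$ ($G{\left(X \right)} = \left(X^{2} - 27 X\right) + 33 = 33 + X^{2} - 27 X$)
$C{\left(E \right)} = 22 + E$ ($C{\left(E \right)} = E + 22 = 22 + E$)
$\frac{3454 + C{\left(44 \right)}}{837 + G{\left(-64 \right)}} = \frac{3454 + \left(22 + 44\right)}{837 + \left(33 + \left(-64\right)^{2} - -1728\right)} = \frac{3454 + 66}{837 + \left(33 + 4096 + 1728\right)} = \frac{3520}{837 + 5857} = \frac{3520}{6694} = 3520 \cdot \frac{1}{6694} = \frac{1760}{3347}$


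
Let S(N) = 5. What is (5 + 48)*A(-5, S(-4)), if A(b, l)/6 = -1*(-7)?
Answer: 2226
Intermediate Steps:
A(b, l) = 42 (A(b, l) = 6*(-1*(-7)) = 6*7 = 42)
(5 + 48)*A(-5, S(-4)) = (5 + 48)*42 = 53*42 = 2226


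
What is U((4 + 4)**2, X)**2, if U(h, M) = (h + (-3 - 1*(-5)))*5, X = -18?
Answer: 108900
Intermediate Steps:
U(h, M) = 10 + 5*h (U(h, M) = (h + (-3 + 5))*5 = (h + 2)*5 = (2 + h)*5 = 10 + 5*h)
U((4 + 4)**2, X)**2 = (10 + 5*(4 + 4)**2)**2 = (10 + 5*8**2)**2 = (10 + 5*64)**2 = (10 + 320)**2 = 330**2 = 108900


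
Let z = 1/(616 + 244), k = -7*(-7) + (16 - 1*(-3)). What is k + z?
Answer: 58481/860 ≈ 68.001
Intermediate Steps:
k = 68 (k = 49 + (16 + 3) = 49 + 19 = 68)
z = 1/860 ≈ 0.0011628
k + z = 68 + 1/860 = 58481/860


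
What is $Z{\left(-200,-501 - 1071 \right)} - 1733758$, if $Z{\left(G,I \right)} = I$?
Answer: $-1735330$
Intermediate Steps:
$Z{\left(-200,-501 - 1071 \right)} - 1733758 = \left(-501 - 1071\right) - 1733758 = -1572 - 1733758 = -1735330$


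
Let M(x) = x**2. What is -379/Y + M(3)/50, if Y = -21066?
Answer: 52136/263325 ≈ 0.19799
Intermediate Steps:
-379/Y + M(3)/50 = -379/(-21066) + 3**2/50 = -379*(-1/21066) + 9*(1/50) = 379/21066 + 9/50 = 52136/263325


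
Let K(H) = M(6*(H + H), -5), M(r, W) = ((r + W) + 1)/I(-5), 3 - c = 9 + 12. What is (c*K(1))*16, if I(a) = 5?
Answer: -2304/5 ≈ -460.80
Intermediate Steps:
c = -18 (c = 3 - (9 + 12) = 3 - 1*21 = 3 - 21 = -18)
M(r, W) = ⅕ + W/5 + r/5 (M(r, W) = ((r + W) + 1)/5 = ((W + r) + 1)*(⅕) = (1 + W + r)*(⅕) = ⅕ + W/5 + r/5)
K(H) = -⅘ + 12*H/5 (K(H) = ⅕ + (⅕)*(-5) + (6*(H + H))/5 = ⅕ - 1 + (6*(2*H))/5 = ⅕ - 1 + (12*H)/5 = ⅕ - 1 + 12*H/5 = -⅘ + 12*H/5)
(c*K(1))*16 = -18*(-⅘ + (12/5)*1)*16 = -18*(-⅘ + 12/5)*16 = -18*8/5*16 = -144/5*16 = -2304/5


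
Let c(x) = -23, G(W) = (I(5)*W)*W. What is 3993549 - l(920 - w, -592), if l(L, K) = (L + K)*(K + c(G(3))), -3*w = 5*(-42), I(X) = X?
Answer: 4152219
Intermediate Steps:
w = 70 (w = -5*(-42)/3 = -1/3*(-210) = 70)
G(W) = 5*W**2 (G(W) = (5*W)*W = 5*W**2)
l(L, K) = (-23 + K)*(K + L) (l(L, K) = (L + K)*(K - 23) = (K + L)*(-23 + K) = (-23 + K)*(K + L))
3993549 - l(920 - w, -592) = 3993549 - ((-592)**2 - 23*(-592) - 23*(920 - 1*70) - 592*(920 - 1*70)) = 3993549 - (350464 + 13616 - 23*(920 - 70) - 592*(920 - 70)) = 3993549 - (350464 + 13616 - 23*850 - 592*850) = 3993549 - (350464 + 13616 - 19550 - 503200) = 3993549 - 1*(-158670) = 3993549 + 158670 = 4152219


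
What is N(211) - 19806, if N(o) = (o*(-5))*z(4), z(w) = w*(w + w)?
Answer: -53566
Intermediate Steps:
z(w) = 2*w² (z(w) = w*(2*w) = 2*w²)
N(o) = -160*o (N(o) = (o*(-5))*(2*4²) = (-5*o)*(2*16) = -5*o*32 = -160*o)
N(211) - 19806 = -160*211 - 19806 = -33760 - 19806 = -53566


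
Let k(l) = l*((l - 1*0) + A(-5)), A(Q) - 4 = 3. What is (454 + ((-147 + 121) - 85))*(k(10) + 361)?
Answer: 182133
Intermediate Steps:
A(Q) = 7 (A(Q) = 4 + 3 = 7)
k(l) = l*(7 + l) (k(l) = l*((l - 1*0) + 7) = l*((l + 0) + 7) = l*(l + 7) = l*(7 + l))
(454 + ((-147 + 121) - 85))*(k(10) + 361) = (454 + ((-147 + 121) - 85))*(10*(7 + 10) + 361) = (454 + (-26 - 85))*(10*17 + 361) = (454 - 111)*(170 + 361) = 343*531 = 182133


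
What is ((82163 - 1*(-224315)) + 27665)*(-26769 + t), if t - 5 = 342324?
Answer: 105442165080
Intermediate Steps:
t = 342329 (t = 5 + 342324 = 342329)
((82163 - 1*(-224315)) + 27665)*(-26769 + t) = ((82163 - 1*(-224315)) + 27665)*(-26769 + 342329) = ((82163 + 224315) + 27665)*315560 = (306478 + 27665)*315560 = 334143*315560 = 105442165080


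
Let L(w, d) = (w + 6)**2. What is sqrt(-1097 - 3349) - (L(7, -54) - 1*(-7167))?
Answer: -7336 + 3*I*sqrt(494) ≈ -7336.0 + 66.678*I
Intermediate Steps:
L(w, d) = (6 + w)**2
sqrt(-1097 - 3349) - (L(7, -54) - 1*(-7167)) = sqrt(-1097 - 3349) - ((6 + 7)**2 - 1*(-7167)) = sqrt(-4446) - (13**2 + 7167) = 3*I*sqrt(494) - (169 + 7167) = 3*I*sqrt(494) - 1*7336 = 3*I*sqrt(494) - 7336 = -7336 + 3*I*sqrt(494)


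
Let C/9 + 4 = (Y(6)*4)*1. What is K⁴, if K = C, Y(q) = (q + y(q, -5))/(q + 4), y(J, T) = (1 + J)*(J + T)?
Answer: 8503056/625 ≈ 13605.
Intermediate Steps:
Y(q) = (-5 + q² - 3*q)/(4 + q) (Y(q) = (q + (q - 5 + q² + q*(-5)))/(q + 4) = (q + (q - 5 + q² - 5*q))/(4 + q) = (q + (-5 + q² - 4*q))/(4 + q) = (-5 + q² - 3*q)/(4 + q))
C = 54/5 (C = -36 + 9*((((-5 + 6² - 3*6)/(4 + 6))*4)*1) = -36 + 9*((((-5 + 36 - 18)/10)*4)*1) = -36 + 9*((((⅒)*13)*4)*1) = -36 + 9*(((13/10)*4)*1) = -36 + 9*((26/5)*1) = -36 + 9*(26/5) = -36 + 234/5 = 54/5 ≈ 10.800)
K = 54/5 ≈ 10.800
K⁴ = (54/5)⁴ = 8503056/625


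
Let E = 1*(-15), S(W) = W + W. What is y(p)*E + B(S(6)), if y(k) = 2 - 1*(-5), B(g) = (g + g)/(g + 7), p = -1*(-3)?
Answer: -1971/19 ≈ -103.74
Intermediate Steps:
p = 3
S(W) = 2*W
E = -15
B(g) = 2*g/(7 + g) (B(g) = (2*g)/(7 + g) = 2*g/(7 + g))
y(k) = 7 (y(k) = 2 + 5 = 7)
y(p)*E + B(S(6)) = 7*(-15) + 2*(2*6)/(7 + 2*6) = -105 + 2*12/(7 + 12) = -105 + 2*12/19 = -105 + 2*12*(1/19) = -105 + 24/19 = -1971/19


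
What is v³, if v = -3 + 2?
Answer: -1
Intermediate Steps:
v = -1
v³ = (-1)³ = -1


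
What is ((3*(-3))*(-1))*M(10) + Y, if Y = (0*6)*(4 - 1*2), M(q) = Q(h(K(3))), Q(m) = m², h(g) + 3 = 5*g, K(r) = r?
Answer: 1296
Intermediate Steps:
h(g) = -3 + 5*g
M(q) = 144 (M(q) = (-3 + 5*3)² = (-3 + 15)² = 12² = 144)
Y = 0 (Y = 0*(4 - 2) = 0*2 = 0)
((3*(-3))*(-1))*M(10) + Y = ((3*(-3))*(-1))*144 + 0 = -9*(-1)*144 + 0 = 9*144 + 0 = 1296 + 0 = 1296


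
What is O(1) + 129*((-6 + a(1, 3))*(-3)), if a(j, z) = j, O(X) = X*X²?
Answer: 1936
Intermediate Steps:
O(X) = X³
O(1) + 129*((-6 + a(1, 3))*(-3)) = 1³ + 129*((-6 + 1)*(-3)) = 1 + 129*(-5*(-3)) = 1 + 129*15 = 1 + 1935 = 1936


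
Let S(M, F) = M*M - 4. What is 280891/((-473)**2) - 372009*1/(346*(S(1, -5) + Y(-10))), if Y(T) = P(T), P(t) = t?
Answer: 84492649279/1006333042 ≈ 83.961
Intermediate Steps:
Y(T) = T
S(M, F) = -4 + M**2 (S(M, F) = M**2 - 4 = -4 + M**2)
280891/((-473)**2) - 372009*1/(346*(S(1, -5) + Y(-10))) = 280891/((-473)**2) - 372009*1/(346*((-4 + 1**2) - 10)) = 280891/223729 - 372009*1/(346*((-4 + 1) - 10)) = 280891*(1/223729) - 372009*1/(346*(-3 - 10)) = 280891/223729 - 372009/(346*(-13)) = 280891/223729 - 372009/(-4498) = 280891/223729 - 372009*(-1/4498) = 280891/223729 + 372009/4498 = 84492649279/1006333042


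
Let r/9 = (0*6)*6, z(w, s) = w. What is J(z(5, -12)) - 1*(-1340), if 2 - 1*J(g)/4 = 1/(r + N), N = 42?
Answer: 28306/21 ≈ 1347.9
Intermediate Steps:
r = 0 (r = 9*((0*6)*6) = 9*(0*6) = 9*0 = 0)
J(g) = 166/21 (J(g) = 8 - 4/(0 + 42) = 8 - 4/42 = 8 - 4*1/42 = 8 - 2/21 = 166/21)
J(z(5, -12)) - 1*(-1340) = 166/21 - 1*(-1340) = 166/21 + 1340 = 28306/21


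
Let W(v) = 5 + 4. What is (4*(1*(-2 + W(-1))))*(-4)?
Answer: -112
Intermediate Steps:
W(v) = 9
(4*(1*(-2 + W(-1))))*(-4) = (4*(1*(-2 + 9)))*(-4) = (4*(1*7))*(-4) = (4*7)*(-4) = 28*(-4) = -112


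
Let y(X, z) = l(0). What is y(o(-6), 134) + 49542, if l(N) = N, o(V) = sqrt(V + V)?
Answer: 49542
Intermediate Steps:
o(V) = sqrt(2)*sqrt(V) (o(V) = sqrt(2*V) = sqrt(2)*sqrt(V))
y(X, z) = 0
y(o(-6), 134) + 49542 = 0 + 49542 = 49542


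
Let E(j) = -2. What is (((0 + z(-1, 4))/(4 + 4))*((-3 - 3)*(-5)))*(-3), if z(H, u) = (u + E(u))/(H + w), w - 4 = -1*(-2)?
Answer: -9/2 ≈ -4.5000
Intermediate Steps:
w = 6 (w = 4 - 1*(-2) = 4 + 2 = 6)
z(H, u) = (-2 + u)/(6 + H) (z(H, u) = (u - 2)/(H + 6) = (-2 + u)/(6 + H))
(((0 + z(-1, 4))/(4 + 4))*((-3 - 3)*(-5)))*(-3) = (((0 + (-2 + 4)/(6 - 1))/(4 + 4))*((-3 - 3)*(-5)))*(-3) = (((0 + 2/5)/8)*(-6*(-5)))*(-3) = (((0 + (1/5)*2)*(1/8))*30)*(-3) = (((0 + 2/5)*(1/8))*30)*(-3) = (((2/5)*(1/8))*30)*(-3) = ((1/20)*30)*(-3) = (3/2)*(-3) = -9/2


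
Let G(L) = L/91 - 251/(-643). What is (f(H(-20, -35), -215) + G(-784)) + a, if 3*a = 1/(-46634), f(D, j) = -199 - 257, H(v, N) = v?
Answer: -542883703573/1169440818 ≈ -464.23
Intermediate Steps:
f(D, j) = -456
G(L) = 251/643 + L/91 (G(L) = L*(1/91) - 251*(-1/643) = L/91 + 251/643 = 251/643 + L/91)
a = -1/139902 (a = (⅓)/(-46634) = (⅓)*(-1/46634) = -1/139902 ≈ -7.1479e-6)
(f(H(-20, -35), -215) + G(-784)) + a = (-456 + (251/643 + (1/91)*(-784))) - 1/139902 = (-456 + (251/643 - 112/13)) - 1/139902 = (-456 - 68753/8359) - 1/139902 = -3880457/8359 - 1/139902 = -542883703573/1169440818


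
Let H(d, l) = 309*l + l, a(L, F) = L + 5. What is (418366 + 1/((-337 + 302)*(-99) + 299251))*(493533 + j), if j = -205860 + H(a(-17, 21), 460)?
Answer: 54492389664911561/302716 ≈ 1.8001e+11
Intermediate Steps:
a(L, F) = 5 + L
H(d, l) = 310*l
j = -63260 (j = -205860 + 310*460 = -205860 + 142600 = -63260)
(418366 + 1/((-337 + 302)*(-99) + 299251))*(493533 + j) = (418366 + 1/((-337 + 302)*(-99) + 299251))*(493533 - 63260) = (418366 + 1/(-35*(-99) + 299251))*430273 = (418366 + 1/(3465 + 299251))*430273 = (418366 + 1/302716)*430273 = (126646082057/302716)*430273 = 54492389664911561/302716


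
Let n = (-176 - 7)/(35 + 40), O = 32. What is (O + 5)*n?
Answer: -2257/25 ≈ -90.280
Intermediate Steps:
n = -61/25 (n = -183/75 = -183*1/75 = -61/25 ≈ -2.4400)
(O + 5)*n = (32 + 5)*(-61/25) = 37*(-61/25) = -2257/25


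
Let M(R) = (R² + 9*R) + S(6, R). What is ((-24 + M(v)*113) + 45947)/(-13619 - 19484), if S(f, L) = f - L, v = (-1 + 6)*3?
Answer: -85586/33103 ≈ -2.5854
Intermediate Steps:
v = 15 (v = 5*3 = 15)
M(R) = 6 + R² + 8*R (M(R) = (R² + 9*R) + (6 - R) = 6 + R² + 8*R)
((-24 + M(v)*113) + 45947)/(-13619 - 19484) = ((-24 + (6 + 15² + 8*15)*113) + 45947)/(-13619 - 19484) = ((-24 + (6 + 225 + 120)*113) + 45947)/(-33103) = ((-24 + 351*113) + 45947)*(-1/33103) = ((-24 + 39663) + 45947)*(-1/33103) = (39639 + 45947)*(-1/33103) = 85586*(-1/33103) = -85586/33103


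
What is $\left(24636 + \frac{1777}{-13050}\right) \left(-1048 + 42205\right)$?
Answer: $\frac{1470210459179}{1450} \approx 1.0139 \cdot 10^{9}$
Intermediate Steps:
$\left(24636 + \frac{1777}{-13050}\right) \left(-1048 + 42205\right) = \left(24636 + 1777 \left(- \frac{1}{13050}\right)\right) 41157 = \left(24636 - \frac{1777}{13050}\right) 41157 = \frac{321498023}{13050} \cdot 41157 = \frac{1470210459179}{1450}$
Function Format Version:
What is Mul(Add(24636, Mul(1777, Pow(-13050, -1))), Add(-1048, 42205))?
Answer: Rational(1470210459179, 1450) ≈ 1.0139e+9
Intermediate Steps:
Mul(Add(24636, Mul(1777, Pow(-13050, -1))), Add(-1048, 42205)) = Mul(Add(24636, Mul(1777, Rational(-1, 13050))), 41157) = Mul(Add(24636, Rational(-1777, 13050)), 41157) = Mul(Rational(321498023, 13050), 41157) = Rational(1470210459179, 1450)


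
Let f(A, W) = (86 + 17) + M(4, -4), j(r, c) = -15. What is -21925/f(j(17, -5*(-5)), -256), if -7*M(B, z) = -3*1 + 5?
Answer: -153475/719 ≈ -213.46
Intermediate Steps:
M(B, z) = -2/7 (M(B, z) = -(-3*1 + 5)/7 = -(-3 + 5)/7 = -⅐*2 = -2/7)
f(A, W) = 719/7 (f(A, W) = (86 + 17) - 2/7 = 103 - 2/7 = 719/7)
-21925/f(j(17, -5*(-5)), -256) = -21925/719/7 = -21925*7/719 = -153475/719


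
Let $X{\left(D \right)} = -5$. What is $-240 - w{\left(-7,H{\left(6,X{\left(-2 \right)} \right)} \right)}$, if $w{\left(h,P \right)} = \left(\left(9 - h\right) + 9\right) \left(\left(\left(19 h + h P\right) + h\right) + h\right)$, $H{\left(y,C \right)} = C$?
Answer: $2560$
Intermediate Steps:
$w{\left(h,P \right)} = \left(18 - h\right) \left(21 h + P h\right)$ ($w{\left(h,P \right)} = \left(18 - h\right) \left(\left(\left(19 h + P h\right) + h\right) + h\right) = \left(18 - h\right) \left(\left(20 h + P h\right) + h\right) = \left(18 - h\right) \left(21 h + P h\right)$)
$-240 - w{\left(-7,H{\left(6,X{\left(-2 \right)} \right)} \right)} = -240 - - 7 \left(378 - -147 + 18 \left(-5\right) - \left(-5\right) \left(-7\right)\right) = -240 - - 7 \left(378 + 147 - 90 - 35\right) = -240 - \left(-7\right) 400 = -240 - -2800 = -240 + 2800 = 2560$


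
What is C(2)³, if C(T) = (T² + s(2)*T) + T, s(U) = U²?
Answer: 2744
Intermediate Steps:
C(T) = T² + 5*T (C(T) = (T² + 2²*T) + T = (T² + 4*T) + T = T² + 5*T)
C(2)³ = (2*(5 + 2))³ = (2*7)³ = 14³ = 2744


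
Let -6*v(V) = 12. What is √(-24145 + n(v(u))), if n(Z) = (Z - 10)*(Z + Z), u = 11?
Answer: I*√24097 ≈ 155.23*I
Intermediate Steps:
v(V) = -2 (v(V) = -⅙*12 = -2)
n(Z) = 2*Z*(-10 + Z) (n(Z) = (-10 + Z)*(2*Z) = 2*Z*(-10 + Z))
√(-24145 + n(v(u))) = √(-24145 + 2*(-2)*(-10 - 2)) = √(-24145 + 2*(-2)*(-12)) = √(-24145 + 48) = √(-24097) = I*√24097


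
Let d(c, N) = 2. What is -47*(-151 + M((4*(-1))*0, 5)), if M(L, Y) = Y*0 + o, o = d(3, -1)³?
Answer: 6721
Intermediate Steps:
o = 8 (o = 2³ = 8)
M(L, Y) = 8 (M(L, Y) = Y*0 + 8 = 0 + 8 = 8)
-47*(-151 + M((4*(-1))*0, 5)) = -47*(-151 + 8) = -47*(-143) = 6721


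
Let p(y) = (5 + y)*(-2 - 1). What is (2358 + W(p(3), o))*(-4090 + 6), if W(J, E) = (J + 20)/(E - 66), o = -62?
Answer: -77041597/8 ≈ -9.6302e+6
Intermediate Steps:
p(y) = -15 - 3*y (p(y) = (5 + y)*(-3) = -15 - 3*y)
W(J, E) = (20 + J)/(-66 + E)
(2358 + W(p(3), o))*(-4090 + 6) = (2358 + (20 + (-15 - 3*3))/(-66 - 62))*(-4090 + 6) = (2358 + (20 + (-15 - 9))/(-128))*(-4084) = (2358 - (20 - 24)/128)*(-4084) = (2358 - 1/128*(-4))*(-4084) = (2358 + 1/32)*(-4084) = (75457/32)*(-4084) = -77041597/8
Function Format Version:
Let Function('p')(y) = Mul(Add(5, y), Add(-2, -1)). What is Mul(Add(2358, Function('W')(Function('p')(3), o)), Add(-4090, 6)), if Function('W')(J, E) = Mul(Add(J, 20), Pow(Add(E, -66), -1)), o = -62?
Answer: Rational(-77041597, 8) ≈ -9.6302e+6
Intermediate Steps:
Function('p')(y) = Add(-15, Mul(-3, y)) (Function('p')(y) = Mul(Add(5, y), -3) = Add(-15, Mul(-3, y)))
Function('W')(J, E) = Mul(Pow(Add(-66, E), -1), Add(20, J)) (Function('W')(J, E) = Mul(Add(20, J), Pow(Add(-66, E), -1)) = Mul(Pow(Add(-66, E), -1), Add(20, J)))
Mul(Add(2358, Function('W')(Function('p')(3), o)), Add(-4090, 6)) = Mul(Add(2358, Mul(Pow(Add(-66, -62), -1), Add(20, Add(-15, Mul(-3, 3))))), Add(-4090, 6)) = Mul(Add(2358, Mul(Pow(-128, -1), Add(20, Add(-15, -9)))), -4084) = Mul(Add(2358, Mul(Rational(-1, 128), Add(20, -24))), -4084) = Mul(Add(2358, Mul(Rational(-1, 128), -4)), -4084) = Mul(Add(2358, Rational(1, 32)), -4084) = Mul(Rational(75457, 32), -4084) = Rational(-77041597, 8)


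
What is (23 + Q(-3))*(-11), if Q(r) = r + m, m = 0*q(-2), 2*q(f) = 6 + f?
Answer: -220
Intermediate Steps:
q(f) = 3 + f/2 (q(f) = (6 + f)/2 = 3 + f/2)
m = 0 (m = 0*(3 + (½)*(-2)) = 0*(3 - 1) = 0*2 = 0)
Q(r) = r (Q(r) = r + 0 = r)
(23 + Q(-3))*(-11) = (23 - 3)*(-11) = 20*(-11) = -220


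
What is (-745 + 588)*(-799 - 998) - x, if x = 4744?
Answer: 277385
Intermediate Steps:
(-745 + 588)*(-799 - 998) - x = (-745 + 588)*(-799 - 998) - 1*4744 = -157*(-1797) - 4744 = 282129 - 4744 = 277385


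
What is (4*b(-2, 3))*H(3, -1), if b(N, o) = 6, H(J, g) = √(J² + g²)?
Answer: 24*√10 ≈ 75.895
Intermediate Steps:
(4*b(-2, 3))*H(3, -1) = (4*6)*√(3² + (-1)²) = 24*√(9 + 1) = 24*√10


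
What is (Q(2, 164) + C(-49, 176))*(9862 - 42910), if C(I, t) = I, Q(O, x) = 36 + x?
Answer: -4990248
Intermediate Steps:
(Q(2, 164) + C(-49, 176))*(9862 - 42910) = ((36 + 164) - 49)*(9862 - 42910) = (200 - 49)*(-33048) = 151*(-33048) = -4990248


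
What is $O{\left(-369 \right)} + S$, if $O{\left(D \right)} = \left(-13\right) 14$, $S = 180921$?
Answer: $180739$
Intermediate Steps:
$O{\left(D \right)} = -182$
$O{\left(-369 \right)} + S = -182 + 180921 = 180739$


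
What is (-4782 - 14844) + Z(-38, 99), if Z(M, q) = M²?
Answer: -18182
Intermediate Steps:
(-4782 - 14844) + Z(-38, 99) = (-4782 - 14844) + (-38)² = -19626 + 1444 = -18182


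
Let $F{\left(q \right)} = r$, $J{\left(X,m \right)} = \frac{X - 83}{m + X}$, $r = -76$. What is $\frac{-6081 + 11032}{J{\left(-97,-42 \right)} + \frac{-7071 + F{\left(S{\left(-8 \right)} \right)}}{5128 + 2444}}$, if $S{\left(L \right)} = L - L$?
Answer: $\frac{5210967108}{369527} \approx 14102.0$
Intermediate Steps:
$J{\left(X,m \right)} = \frac{-83 + X}{X + m}$
$S{\left(L \right)} = 0$
$F{\left(q \right)} = -76$
$\frac{-6081 + 11032}{J{\left(-97,-42 \right)} + \frac{-7071 + F{\left(S{\left(-8 \right)} \right)}}{5128 + 2444}} = \frac{-6081 + 11032}{\frac{-83 - 97}{-97 - 42} + \frac{-7071 - 76}{5128 + 2444}} = \frac{4951}{\frac{1}{-139} \left(-180\right) - \frac{7147}{7572}} = \frac{4951}{\left(- \frac{1}{139}\right) \left(-180\right) - \frac{7147}{7572}} = \frac{4951}{\frac{180}{139} - \frac{7147}{7572}} = \frac{4951}{\frac{369527}{1052508}} = 4951 \cdot \frac{1052508}{369527} = \frac{5210967108}{369527}$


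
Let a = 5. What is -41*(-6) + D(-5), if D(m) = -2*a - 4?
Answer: 232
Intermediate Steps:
D(m) = -14 (D(m) = -2*5 - 4 = -10 - 4 = -14)
-41*(-6) + D(-5) = -41*(-6) - 14 = 246 - 14 = 232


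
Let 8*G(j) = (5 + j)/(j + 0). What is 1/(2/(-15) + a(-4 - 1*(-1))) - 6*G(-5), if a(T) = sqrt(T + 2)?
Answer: -30/229 - 225*I/229 ≈ -0.131 - 0.98253*I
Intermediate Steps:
G(j) = (5 + j)/(8*j) (G(j) = ((5 + j)/(j + 0))/8 = ((5 + j)/j)/8 = (5 + j)/(8*j))
a(T) = sqrt(2 + T)
1/(2/(-15) + a(-4 - 1*(-1))) - 6*G(-5) = 1/(2/(-15) + sqrt(2 + (-4 - 1*(-1)))) - 3*(5 - 5)/(4*(-5)) = 1/(2*(-1/15) + sqrt(2 + (-4 + 1))) - 3*(-1)*0/(4*5) = 1/(-2/15 + sqrt(2 - 3)) - 6*0 = 1/(-2/15 + sqrt(-1)) + 0 = 1/(-2/15 + I) + 0 = 225*(-2/15 - I)/229 + 0 = 225*(-2/15 - I)/229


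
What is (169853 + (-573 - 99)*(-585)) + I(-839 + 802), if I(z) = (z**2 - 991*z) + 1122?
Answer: 602131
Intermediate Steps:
I(z) = 1122 + z**2 - 991*z
(169853 + (-573 - 99)*(-585)) + I(-839 + 802) = (169853 + (-573 - 99)*(-585)) + (1122 + (-839 + 802)**2 - 991*(-839 + 802)) = (169853 - 672*(-585)) + (1122 + (-37)**2 - 991*(-37)) = (169853 + 393120) + (1122 + 1369 + 36667) = 562973 + 39158 = 602131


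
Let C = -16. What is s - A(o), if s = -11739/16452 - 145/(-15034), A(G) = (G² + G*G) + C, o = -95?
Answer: -743448710183/41223228 ≈ -18035.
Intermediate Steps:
A(G) = -16 + 2*G² (A(G) = (G² + G*G) - 16 = (G² + G²) - 16 = 2*G² - 16 = -16 + 2*G²)
s = -29016431/41223228 (s = -11739*1/16452 - 145*(-1/15034) = -3913/5484 + 145/15034 = -29016431/41223228 ≈ -0.70389)
s - A(o) = -29016431/41223228 - (-16 + 2*(-95)²) = -29016431/41223228 - (-16 + 2*9025) = -29016431/41223228 - (-16 + 18050) = -29016431/41223228 - 1*18034 = -29016431/41223228 - 18034 = -743448710183/41223228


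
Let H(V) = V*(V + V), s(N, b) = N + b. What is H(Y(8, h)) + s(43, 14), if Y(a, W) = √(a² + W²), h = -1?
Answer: 187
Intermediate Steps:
Y(a, W) = √(W² + a²)
H(V) = 2*V² (H(V) = V*(2*V) = 2*V²)
H(Y(8, h)) + s(43, 14) = 2*(√((-1)² + 8²))² + (43 + 14) = 2*(√(1 + 64))² + 57 = 2*(√65)² + 57 = 2*65 + 57 = 130 + 57 = 187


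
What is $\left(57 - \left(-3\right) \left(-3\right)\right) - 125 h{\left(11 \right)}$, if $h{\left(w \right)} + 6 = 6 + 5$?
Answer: $-577$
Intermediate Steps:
$h{\left(w \right)} = 5$ ($h{\left(w \right)} = -6 + \left(6 + 5\right) = -6 + 11 = 5$)
$\left(57 - \left(-3\right) \left(-3\right)\right) - 125 h{\left(11 \right)} = \left(57 - \left(-3\right) \left(-3\right)\right) - 625 = \left(57 - 9\right) - 625 = 48 - 625 = -577$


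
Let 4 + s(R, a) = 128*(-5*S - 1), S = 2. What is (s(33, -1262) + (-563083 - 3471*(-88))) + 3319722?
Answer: 3060675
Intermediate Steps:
s(R, a) = -1412 (s(R, a) = -4 + 128*(-5*2 - 1) = -4 + 128*(-10 - 1) = -4 + 128*(-11) = -4 - 1408 = -1412)
(s(33, -1262) + (-563083 - 3471*(-88))) + 3319722 = (-1412 + (-563083 - 3471*(-88))) + 3319722 = (-1412 + (-563083 + 305448)) + 3319722 = (-1412 - 257635) + 3319722 = -259047 + 3319722 = 3060675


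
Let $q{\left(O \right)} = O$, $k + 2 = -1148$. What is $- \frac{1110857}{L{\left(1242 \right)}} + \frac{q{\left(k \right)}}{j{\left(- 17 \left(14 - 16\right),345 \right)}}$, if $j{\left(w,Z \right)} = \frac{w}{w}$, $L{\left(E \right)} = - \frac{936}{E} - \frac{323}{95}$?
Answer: $\frac{381597715}{1433} \approx 2.6629 \cdot 10^{5}$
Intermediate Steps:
$L{\left(E \right)} = - \frac{17}{5} - \frac{936}{E}$ ($L{\left(E \right)} = - \frac{936}{E} - \frac{17}{5} = - \frac{17}{5} - \frac{936}{E}$)
$k = -1150$ ($k = -2 - 1148 = -1150$)
$j{\left(w,Z \right)} = 1$
$- \frac{1110857}{L{\left(1242 \right)}} + \frac{q{\left(k \right)}}{j{\left(- 17 \left(14 - 16\right),345 \right)}} = - \frac{1110857}{- \frac{17}{5} - \frac{936}{1242}} - \frac{1150}{1} = - \frac{1110857}{- \frac{17}{5} - \frac{52}{69}} - 1150 = - \frac{1110857}{- \frac{1433}{345}} - 1150 = \left(-1110857\right) \left(- \frac{345}{1433}\right) - 1150 = \frac{383245665}{1433} - 1150 = \frac{381597715}{1433}$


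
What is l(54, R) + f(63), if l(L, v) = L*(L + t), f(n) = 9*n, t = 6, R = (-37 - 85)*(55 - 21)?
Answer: 3807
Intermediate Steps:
R = -4148 (R = -122*34 = -4148)
l(L, v) = L*(6 + L) (l(L, v) = L*(L + 6) = L*(6 + L))
l(54, R) + f(63) = 54*(6 + 54) + 9*63 = 54*60 + 567 = 3240 + 567 = 3807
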